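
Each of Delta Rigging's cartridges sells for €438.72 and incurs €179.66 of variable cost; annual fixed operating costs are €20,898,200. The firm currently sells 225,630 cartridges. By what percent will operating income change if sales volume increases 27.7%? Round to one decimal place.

Total contribution margin = 225,630 × €259.06 = €58,451,707.80.
Subtracting fixed costs: EBIT = €58,451,707.80 − €20,898,200 = €37,553,507.80.
So DOL = total CM / EBIT = €58,451,707.80 / €37,553,507.80 = 1.5565.
Operating income changes by 1.5565 × +27.7% = +43.1%.

+43.1%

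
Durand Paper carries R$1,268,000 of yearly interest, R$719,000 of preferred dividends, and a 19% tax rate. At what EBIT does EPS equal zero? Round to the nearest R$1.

R$2,155,654

Grossing the preferred dividend up to pre-tax terms: R$719,000 / (1 − 0.19) = R$887,654.32.
Financial break-even EBIT = interest + D_p ÷ (1 − t) = R$1,268,000 + R$887,654.32 = R$2,155,654.32.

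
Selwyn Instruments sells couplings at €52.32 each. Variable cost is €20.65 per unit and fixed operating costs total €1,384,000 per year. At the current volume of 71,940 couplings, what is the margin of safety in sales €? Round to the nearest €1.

Each unit contributes €52.32 − €20.65 = €31.67. Break-even units = €1,384,000 ÷ €31.67 = 43,700.66; break-even revenue = 43,700.66 × €52.32 = €2,286,418.69.
Current sales = 71,940 × €52.32 = €3,763,900.80.
Margin of safety = €3,763,900.80 − €2,286,418.69 = €1,477,482.

€1,477,482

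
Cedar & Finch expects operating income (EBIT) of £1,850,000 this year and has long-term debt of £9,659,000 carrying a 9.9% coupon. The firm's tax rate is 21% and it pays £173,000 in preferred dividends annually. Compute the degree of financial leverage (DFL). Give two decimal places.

Annual interest charges come to £956,241.00.
Preferred dividends grossed up pre-tax: £173,000 / (1 − 0.21) = £218,987.34.
DFL = EBIT ÷ [EBIT − I − D_p/(1−t)] = £1,850,000 ÷ [£1,850,000 − £956,241.00 − £218,987.34] = £1,850,000 ÷ £674,771.66 = 2.7417.

2.74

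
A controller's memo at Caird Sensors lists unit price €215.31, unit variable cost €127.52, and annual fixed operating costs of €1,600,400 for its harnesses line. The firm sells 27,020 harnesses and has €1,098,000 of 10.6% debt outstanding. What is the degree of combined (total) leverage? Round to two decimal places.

At 27,020 units, contribution = 27,020 × €87.79 = €2,372,085.80.
Operating income = contribution − fixed costs = €2,372,085.80 − €1,600,400 = €771,685.80. Interest = €116,388.00.
DOL = €2,372,085.80 ÷ €771,685.80 = 3.0739; DFL = €771,685.80 ÷ €655,297.80 = 1.1776.
Combined leverage = 3.0739 × 1.1776 = 3.6198.

3.62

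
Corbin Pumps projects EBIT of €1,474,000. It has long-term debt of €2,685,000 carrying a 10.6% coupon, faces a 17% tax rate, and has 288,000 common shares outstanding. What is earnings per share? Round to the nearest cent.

Pre-tax income = €1,474,000 − €284,610.00 = €1,189,390.00.
After tax at 17%: net income = €1,189,390.00 × 0.83 = €987,193.70.
Per share: €987,193.70 / 288,000 shares = €3.43.

€3.43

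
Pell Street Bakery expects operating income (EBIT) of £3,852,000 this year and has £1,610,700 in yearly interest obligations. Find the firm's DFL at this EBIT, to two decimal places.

Interest = £1,610,700.00.
Degree of financial leverage = EBIT / (EBIT − interest) = £3,852,000 / £2,241,300.00 = 1.7186.

1.72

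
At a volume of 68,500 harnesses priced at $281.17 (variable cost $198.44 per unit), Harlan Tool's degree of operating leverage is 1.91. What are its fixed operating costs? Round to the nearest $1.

$2,699,987

Contribution at this volume is 68,500 × $82.73 = $5,667,005.00.
DOL = contribution / EBIT, so EBIT = $5,667,005.00 / 1.91 = $2,967,018.32.
And FC = contribution − EBIT = $5,667,005.00 − $2,967,018.32 = $2,699,987.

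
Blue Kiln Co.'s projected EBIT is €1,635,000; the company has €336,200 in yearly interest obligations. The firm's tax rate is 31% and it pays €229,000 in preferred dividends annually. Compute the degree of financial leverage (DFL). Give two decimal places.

Interest = €336,200.00.
Preferred dividends grossed up pre-tax: €229,000 / (1 − 0.31) = €331,884.06.
DFL = EBIT ÷ [EBIT − I − D_p/(1−t)] = €1,635,000 ÷ [€1,635,000 − €336,200.00 − €331,884.06] = €1,635,000 ÷ €966,915.94 = 1.6909.

1.69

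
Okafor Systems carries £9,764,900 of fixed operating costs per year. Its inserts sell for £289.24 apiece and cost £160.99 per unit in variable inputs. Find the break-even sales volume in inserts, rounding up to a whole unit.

Each unit contributes £289.24 − £160.99 = £128.25.
Units to break even: £9,764,900 ÷ £128.25 = 76,139.57, rounded up to 76,140.

76,140 inserts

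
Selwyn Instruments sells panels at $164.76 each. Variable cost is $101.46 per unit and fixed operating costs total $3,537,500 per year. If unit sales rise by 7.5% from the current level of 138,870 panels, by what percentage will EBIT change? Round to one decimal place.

+12.6%

At 138,870 units, contribution = 138,870 × $63.30 = $8,790,471.00.
Subtracting fixed costs: EBIT = $8,790,471.00 − $3,537,500 = $5,252,971.00.
DOL = contribution ÷ EBIT = $8,790,471.00 ÷ $5,252,971.00 = 1.6734.
So EBIT moves 1.6734 × (+7.5%) = +12.6%.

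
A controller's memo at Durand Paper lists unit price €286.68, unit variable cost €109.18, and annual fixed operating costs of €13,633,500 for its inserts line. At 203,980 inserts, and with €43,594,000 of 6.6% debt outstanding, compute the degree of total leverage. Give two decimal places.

Contribution at this volume is 203,980 × €177.50 = €36,206,450.00.
EBIT = €36,206,450.00 − €13,633,500 = €22,572,950.00. Interest = €2,877,204.00.
DOL = €36,206,450.00 ÷ €22,572,950.00 = 1.6040; DFL = €22,572,950.00 ÷ €19,695,746.00 = 1.1461.
Combined leverage = 1.6040 × 1.1461 = 1.8383.

1.84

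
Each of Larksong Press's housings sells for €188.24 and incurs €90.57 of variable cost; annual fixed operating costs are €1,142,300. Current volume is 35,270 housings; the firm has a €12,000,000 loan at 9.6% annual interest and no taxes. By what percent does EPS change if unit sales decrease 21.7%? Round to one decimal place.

-65.0%

Contribution at this volume is 35,270 × €97.67 = €3,444,820.90.
Operating income = contribution − fixed costs = €3,444,820.90 − €1,142,300 = €2,302,520.90.
After interest of €1,152,000.00, pre-tax earnings = €1,150,520.90.
DCL = total CM / (EBIT − I) = €3,444,820.90 / €1,150,520.90 = 2.9941.
%ΔEPS = DCL × %ΔSales = 2.9941 × -21.7% = -65.0%.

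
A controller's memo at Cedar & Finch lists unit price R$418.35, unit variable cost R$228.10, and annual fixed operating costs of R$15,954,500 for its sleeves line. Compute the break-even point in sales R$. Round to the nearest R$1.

R$35,083,128

CM per unit = R$418.35 − R$228.10 = R$190.25; CM ratio = R$190.25 / R$418.35 = 0.4548.
Break-even sales = FC ÷ CM ratio = R$15,954,500 × R$418.35 / R$190.25 = R$35,083,128.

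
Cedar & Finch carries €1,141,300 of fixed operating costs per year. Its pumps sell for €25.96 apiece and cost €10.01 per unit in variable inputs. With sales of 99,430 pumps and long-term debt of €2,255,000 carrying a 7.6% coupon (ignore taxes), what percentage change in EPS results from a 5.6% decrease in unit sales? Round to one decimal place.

Total contribution margin = 99,430 × €15.95 = €1,585,908.50.
EBIT = €1,585,908.50 − €1,141,300 = €444,608.50.
After interest of €171,380.00, pre-tax earnings = €273,228.50.
Degree of combined leverage = contribution ÷ (EBIT − I) = €1,585,908.50 ÷ €273,228.50 = 5.8043.
EPS therefore changes by 5.8043 × (-5.6%) = -32.5%.

-32.5%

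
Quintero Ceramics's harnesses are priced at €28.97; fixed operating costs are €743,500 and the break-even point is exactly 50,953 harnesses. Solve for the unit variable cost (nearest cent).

Contribution per unit must be FC / Q = €743,500 / 50,953 = €14.5919.
Hence VC = price − CM = €28.97 − €14.5919 = €14.38.

€14.38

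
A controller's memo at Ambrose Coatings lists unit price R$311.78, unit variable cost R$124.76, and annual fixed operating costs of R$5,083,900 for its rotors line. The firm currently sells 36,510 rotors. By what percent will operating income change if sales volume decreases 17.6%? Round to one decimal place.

-68.9%

At 36,510 units, contribution = 36,510 × R$187.02 = R$6,828,100.20.
Subtracting fixed costs: EBIT = R$6,828,100.20 − R$5,083,900 = R$1,744,200.20.
Degree of operating leverage = R$6,828,100.20 / R$1,744,200.20 = 3.9147.
Operating income changes by 3.9147 × -17.6% = -68.9%.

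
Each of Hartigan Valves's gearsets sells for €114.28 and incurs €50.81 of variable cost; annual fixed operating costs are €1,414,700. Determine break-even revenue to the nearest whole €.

Contribution margin per unit = €114.28 − €50.81 = €63.47, a CM ratio of €63.47 ÷ €114.28 = 0.5554.
Break-even revenue = fixed costs × price ÷ CM = €1,414,700 × €114.28 ÷ €63.47 = €2,547,218.

€2,547,218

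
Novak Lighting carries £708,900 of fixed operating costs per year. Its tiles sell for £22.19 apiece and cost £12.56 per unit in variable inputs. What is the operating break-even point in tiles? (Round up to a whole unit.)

73,614 tiles

Contribution margin per unit = £22.19 − £12.56 = £9.63.
Break-even volume = fixed costs ÷ CM per unit = £708,900 ÷ £9.63 = 73,613.71, so 73,614 tiles.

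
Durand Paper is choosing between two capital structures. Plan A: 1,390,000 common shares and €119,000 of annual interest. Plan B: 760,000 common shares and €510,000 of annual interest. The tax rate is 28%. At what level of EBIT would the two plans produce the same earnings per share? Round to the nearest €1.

€981,683

At indifference, (EBIT − 119,000)(1 − t)/1,390,000 = (EBIT − 510,000)(1 − t)/760,000.
The (1 − t) factor cancels: (EBIT − 119,000) × 760,000 = (EBIT − 510,000) × 1,390,000.
EBIT × (1,390,000 − 760,000) = 510,000 × 1,390,000 − 119,000 × 760,000 = 618,460,000,000, so EBIT = 618,460,000,000 ÷ 630,000 = 981,682.54.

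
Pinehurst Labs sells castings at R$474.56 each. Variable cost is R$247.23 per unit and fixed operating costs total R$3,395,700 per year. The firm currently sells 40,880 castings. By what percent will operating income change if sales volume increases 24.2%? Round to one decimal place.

Total contribution margin = 40,880 × R$227.33 = R$9,293,250.40.
Operating income = contribution − fixed costs = R$9,293,250.40 − R$3,395,700 = R$5,897,550.40.
DOL = contribution ÷ EBIT = R$9,293,250.40 ÷ R$5,897,550.40 = 1.5758.
%ΔEBIT = DOL × %ΔSales = 1.5758 × +24.2% = +38.1%.

+38.1%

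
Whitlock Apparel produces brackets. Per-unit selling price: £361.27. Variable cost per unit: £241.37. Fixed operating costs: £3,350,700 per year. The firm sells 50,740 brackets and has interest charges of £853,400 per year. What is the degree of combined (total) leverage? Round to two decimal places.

Contribution at this volume is 50,740 × £119.90 = £6,083,726.00.
Subtracting fixed costs: EBIT = £6,083,726.00 − £3,350,700 = £2,733,026.00. Interest = £853,400.00.
DOL = £6,083,726.00 ÷ £2,733,026.00 = 2.2260; DFL = £2,733,026.00 ÷ £1,879,626.00 = 1.4540.
Combined leverage = 2.2260 × 1.4540 = 3.2366.

3.24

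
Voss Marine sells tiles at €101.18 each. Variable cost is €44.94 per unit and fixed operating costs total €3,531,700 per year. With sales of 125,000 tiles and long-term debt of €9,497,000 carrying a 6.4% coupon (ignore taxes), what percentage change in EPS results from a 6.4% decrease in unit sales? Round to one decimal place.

At 125,000 units, contribution = 125,000 × €56.24 = €7,030,000.00.
EBIT = €7,030,000.00 − €3,531,700 = €3,498,300.00.
Interest = €607,808.00, so EBIT − I = €2,890,492.00.
DCL = total CM / (EBIT − I) = €7,030,000.00 / €2,890,492.00 = 2.4321.
EPS therefore changes by 2.4321 × (-6.4%) = -15.6%.

-15.6%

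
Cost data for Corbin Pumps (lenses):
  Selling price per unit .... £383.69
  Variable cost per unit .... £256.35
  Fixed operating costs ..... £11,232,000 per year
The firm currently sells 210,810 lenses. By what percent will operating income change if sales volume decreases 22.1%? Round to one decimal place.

-38.0%

At 210,810 units, contribution = 210,810 × £127.34 = £26,844,545.40.
Operating income = contribution − fixed costs = £26,844,545.40 − £11,232,000 = £15,612,545.40.
DOL = contribution ÷ EBIT = £26,844,545.40 ÷ £15,612,545.40 = 1.7194.
Operating income changes by 1.7194 × -22.1% = -38.0%.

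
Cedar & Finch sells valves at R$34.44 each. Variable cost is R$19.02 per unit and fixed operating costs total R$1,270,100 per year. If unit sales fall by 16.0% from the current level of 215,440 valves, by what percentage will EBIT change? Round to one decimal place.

Total contribution margin = 215,440 × R$15.42 = R$3,322,084.80.
Operating income = contribution − fixed costs = R$3,322,084.80 − R$1,270,100 = R$2,051,984.80.
Degree of operating leverage = R$3,322,084.80 / R$2,051,984.80 = 1.6190.
Operating income changes by 1.6190 × -16.0% = -25.9%.

-25.9%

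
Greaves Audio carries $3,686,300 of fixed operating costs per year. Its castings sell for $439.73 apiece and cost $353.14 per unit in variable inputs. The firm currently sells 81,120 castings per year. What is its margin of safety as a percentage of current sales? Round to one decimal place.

Contribution margin per unit = $439.73 − $353.14 = $86.59. Break-even units = $3,686,300 ÷ $86.59 = 42,571.89; break-even revenue = 42,571.89 × $439.73 = $18,720,137.42.
Actual sales revenue = 81,120 × $439.73 = $35,670,897.60.
Margin of safety = ($35,670,897.60 − $18,720,137.42) ÷ $35,670,897.60 = 47.5%.

47.5%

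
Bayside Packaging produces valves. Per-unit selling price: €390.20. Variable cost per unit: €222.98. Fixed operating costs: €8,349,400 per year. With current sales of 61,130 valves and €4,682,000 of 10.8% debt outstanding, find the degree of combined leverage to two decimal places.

Total contribution margin = 61,130 × €167.22 = €10,222,158.60.
Subtracting fixed costs: EBIT = €10,222,158.60 − €8,349,400 = €1,872,758.60. Interest = €505,656.00.
DOL = €10,222,158.60 ÷ €1,872,758.60 = 5.4583; DFL = €1,872,758.60 ÷ €1,367,102.60 = 1.3699.
Combined leverage = 5.4583 × 1.3699 = 7.4773.

7.48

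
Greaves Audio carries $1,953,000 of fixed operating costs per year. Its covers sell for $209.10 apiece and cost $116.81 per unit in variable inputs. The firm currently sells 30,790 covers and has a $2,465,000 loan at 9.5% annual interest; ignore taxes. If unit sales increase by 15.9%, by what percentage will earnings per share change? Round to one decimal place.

Contribution at this volume is 30,790 × $92.29 = $2,841,609.10.
Operating income = contribution − fixed costs = $2,841,609.10 − $1,953,000 = $888,609.10.
Interest = $234,175.00, so EBIT − I = $654,434.10.
DCL = total CM / (EBIT − I) = $2,841,609.10 / $654,434.10 = 4.3421.
EPS therefore changes by 4.3421 × (+15.9%) = +69.0%.

+69.0%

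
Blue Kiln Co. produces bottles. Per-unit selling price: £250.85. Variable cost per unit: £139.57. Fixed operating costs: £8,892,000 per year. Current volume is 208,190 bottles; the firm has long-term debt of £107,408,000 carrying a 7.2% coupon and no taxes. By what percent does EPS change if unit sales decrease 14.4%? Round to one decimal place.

Total contribution margin = 208,190 × £111.28 = £23,167,383.20.
Subtracting fixed costs: EBIT = £23,167,383.20 − £8,892,000 = £14,275,383.20.
After interest of £7,733,376.00, pre-tax earnings = £6,542,007.20.
DCL = total CM / (EBIT − I) = £23,167,383.20 / £6,542,007.20 = 3.5413.
%ΔEPS = DCL × %ΔSales = 3.5413 × -14.4% = -51.0%.

-51.0%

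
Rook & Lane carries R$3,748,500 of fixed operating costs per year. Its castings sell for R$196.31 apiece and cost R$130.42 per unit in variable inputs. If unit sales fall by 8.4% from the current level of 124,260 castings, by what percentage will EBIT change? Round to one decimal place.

Contribution at this volume is 124,260 × R$65.89 = R$8,187,491.40.
Operating income = contribution − fixed costs = R$8,187,491.40 − R$3,748,500 = R$4,438,991.40.
Degree of operating leverage = R$8,187,491.40 / R$4,438,991.40 = 1.8444.
%ΔEBIT = DOL × %ΔSales = 1.8444 × -8.4% = -15.5%.

-15.5%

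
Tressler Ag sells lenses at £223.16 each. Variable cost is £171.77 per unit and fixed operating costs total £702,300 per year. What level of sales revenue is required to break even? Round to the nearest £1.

£3,049,723

CM per unit = £223.16 − £171.77 = £51.39; CM ratio = £51.39 / £223.16 = 0.2303.
Break-even revenue = fixed costs × price ÷ CM = £702,300 × £223.16 ÷ £51.39 = £3,049,723.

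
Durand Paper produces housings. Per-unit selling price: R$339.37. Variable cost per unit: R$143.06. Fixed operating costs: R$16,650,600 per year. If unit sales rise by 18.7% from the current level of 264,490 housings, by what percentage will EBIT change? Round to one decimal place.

+27.5%

Contribution at this volume is 264,490 × R$196.31 = R$51,922,031.90.
Subtracting fixed costs: EBIT = R$51,922,031.90 − R$16,650,600 = R$35,271,431.90.
So DOL = total CM / EBIT = R$51,922,031.90 / R$35,271,431.90 = 1.4721.
So EBIT moves 1.4721 × (+18.7%) = +27.5%.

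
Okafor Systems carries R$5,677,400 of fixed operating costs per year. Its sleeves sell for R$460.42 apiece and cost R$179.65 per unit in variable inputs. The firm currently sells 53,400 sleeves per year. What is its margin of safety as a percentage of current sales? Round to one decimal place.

Unit CM = price − variable cost = R$460.42 − R$179.65 = R$280.77. Break-even units = R$5,677,400 ÷ R$280.77 = 20,220.82; break-even revenue = 20,220.82 × R$460.42 = R$9,310,070.55.
Actual sales revenue = 53,400 × R$460.42 = R$24,586,428.00.
Margin of safety = (R$24,586,428.00 − R$9,310,070.55) ÷ R$24,586,428.00 = 62.1%.

62.1%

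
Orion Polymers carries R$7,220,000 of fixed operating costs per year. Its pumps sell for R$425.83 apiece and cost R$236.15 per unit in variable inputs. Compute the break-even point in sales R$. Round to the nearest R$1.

Contribution margin per unit = R$425.83 − R$236.15 = R$189.68, a CM ratio of R$189.68 ÷ R$425.83 = 0.4454.
Break-even revenue = fixed costs × price ÷ CM = R$7,220,000 × R$425.83 ÷ R$189.68 = R$16,208,839.

R$16,208,839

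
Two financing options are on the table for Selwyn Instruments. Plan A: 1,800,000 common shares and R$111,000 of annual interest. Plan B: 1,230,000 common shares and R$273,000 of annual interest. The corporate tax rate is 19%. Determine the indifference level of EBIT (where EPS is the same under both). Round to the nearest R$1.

R$622,579

At indifference, (EBIT − 111,000)(1 − t)/1,800,000 = (EBIT − 273,000)(1 − t)/1,230,000.
The (1 − t) factor cancels: (EBIT − 111,000) × 1,230,000 = (EBIT − 273,000) × 1,800,000.
Solving, EBIT = (273,000·1,800,000 − 111,000·1,230,000) / (1,800,000 − 1,230,000) = 354,870,000,000 / 570,000 = 622,578.95.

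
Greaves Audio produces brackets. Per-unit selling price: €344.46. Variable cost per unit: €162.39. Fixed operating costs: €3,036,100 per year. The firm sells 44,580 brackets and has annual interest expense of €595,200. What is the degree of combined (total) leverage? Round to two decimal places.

Total contribution margin = 44,580 × €182.07 = €8,116,680.60.
EBIT = €8,116,680.60 − €3,036,100 = €5,080,580.60. Interest = €595,200.00.
DOL = €8,116,680.60 ÷ €5,080,580.60 = 1.5976; DFL = €5,080,580.60 ÷ €4,485,380.60 = 1.1327.
Combined leverage = 1.5976 × 1.1327 = 1.8096.

1.81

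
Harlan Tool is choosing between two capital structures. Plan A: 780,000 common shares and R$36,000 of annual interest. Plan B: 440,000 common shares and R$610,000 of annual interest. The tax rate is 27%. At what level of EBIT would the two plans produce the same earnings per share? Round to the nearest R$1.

R$1,352,824

Set EPS_A = EPS_B: (EBIT − R$36,000)(1 − 0.27) ÷ 780,000 = (EBIT − R$610,000)(1 − 0.27) ÷ 440,000.
The (1 − t) factor cancels: (EBIT − 36,000) × 440,000 = (EBIT − 610,000) × 780,000.
EBIT × (780,000 − 440,000) = 610,000 × 780,000 − 36,000 × 440,000 = 459,960,000,000, so EBIT = 459,960,000,000 ÷ 340,000 = 1,352,823.53.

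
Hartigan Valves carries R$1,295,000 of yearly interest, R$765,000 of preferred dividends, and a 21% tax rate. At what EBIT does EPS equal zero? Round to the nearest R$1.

R$2,263,354

Preferred dividends are paid after tax, so their pre-tax equivalent is R$765,000 ÷ (1 − 0.21) = R$968,354.43.
Financial break-even EBIT = interest + D_p ÷ (1 − t) = R$1,295,000 + R$968,354.43 = R$2,263,354.43.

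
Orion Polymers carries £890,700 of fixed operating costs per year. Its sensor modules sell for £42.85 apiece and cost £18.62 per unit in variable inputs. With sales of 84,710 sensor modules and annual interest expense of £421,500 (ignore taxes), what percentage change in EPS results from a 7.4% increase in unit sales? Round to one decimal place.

At 84,710 units, contribution = 84,710 × £24.23 = £2,052,523.30.
Operating income = contribution − fixed costs = £2,052,523.30 − £890,700 = £1,161,823.30.
After interest of £421,500.00, pre-tax earnings = £740,323.30.
DCL = total CM / (EBIT − I) = £2,052,523.30 / £740,323.30 = 2.7725.
%ΔEPS = DCL × %ΔSales = 2.7725 × +7.4% = +20.5%.

+20.5%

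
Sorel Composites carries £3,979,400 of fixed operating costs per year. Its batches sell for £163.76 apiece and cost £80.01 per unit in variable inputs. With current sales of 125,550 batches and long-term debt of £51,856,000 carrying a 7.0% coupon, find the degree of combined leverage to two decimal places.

Contribution at this volume is 125,550 × £83.75 = £10,514,812.50.
Subtracting fixed costs: EBIT = £10,514,812.50 − £3,979,400 = £6,535,412.50. Interest = £3,629,920.00, so EBIT − I = £2,905,492.50.
DCL = contribution ÷ (EBIT − I) = £10,514,812.50 ÷ £2,905,492.50 = 3.6189.

3.62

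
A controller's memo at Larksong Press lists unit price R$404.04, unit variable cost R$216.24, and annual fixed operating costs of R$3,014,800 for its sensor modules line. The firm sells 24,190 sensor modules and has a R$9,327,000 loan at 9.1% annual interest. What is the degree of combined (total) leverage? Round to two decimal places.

Contribution at this volume is 24,190 × R$187.80 = R$4,542,882.00.
Subtracting fixed costs: EBIT = R$4,542,882.00 − R$3,014,800 = R$1,528,082.00. Interest = R$848,757.00, so EBIT − I = R$679,325.00.
Degree of total leverage = total CM / (EBIT − interest) = R$4,542,882.00 / R$679,325.00 = 6.6873.

6.69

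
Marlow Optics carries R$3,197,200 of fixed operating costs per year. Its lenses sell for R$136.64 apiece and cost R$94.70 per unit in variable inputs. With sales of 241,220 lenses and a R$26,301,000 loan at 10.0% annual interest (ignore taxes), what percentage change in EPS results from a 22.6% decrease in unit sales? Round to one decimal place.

Contribution at this volume is 241,220 × R$41.94 = R$10,116,766.80.
EBIT = R$10,116,766.80 − R$3,197,200 = R$6,919,566.80.
Interest = R$2,630,100.00, so EBIT − I = R$4,289,466.80.
DCL = total CM / (EBIT − I) = R$10,116,766.80 / R$4,289,466.80 = 2.3585.
EPS therefore changes by 2.3585 × (-22.6%) = -53.3%.

-53.3%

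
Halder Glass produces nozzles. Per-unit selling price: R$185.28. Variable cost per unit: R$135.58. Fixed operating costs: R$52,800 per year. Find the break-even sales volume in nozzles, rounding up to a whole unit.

1,063 nozzles

Each unit contributes R$185.28 − R$135.58 = R$49.70.
Break-even volume = fixed costs ÷ CM per unit = R$52,800 ÷ R$49.70 = 1,062.37, so 1,063 nozzles.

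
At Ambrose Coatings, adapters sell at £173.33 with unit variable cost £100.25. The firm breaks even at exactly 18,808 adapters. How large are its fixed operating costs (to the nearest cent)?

Each unit contributes £173.33 − £100.25 = £73.08.
Since BE = FC / CM, FC = 18,808 × £73.08 = £1,374,488.64.

£1,374,488.64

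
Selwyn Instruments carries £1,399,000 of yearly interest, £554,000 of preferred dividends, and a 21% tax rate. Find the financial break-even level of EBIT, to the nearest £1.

£2,100,266

Preferred dividends are paid after tax, so their pre-tax equivalent is £554,000 ÷ (1 − 0.21) = £701,265.82.
EPS = 0 when EBIT covers interest plus the pre-tax preferred burden: £1,399,000 + £701,265.82 = £2,100,265.82.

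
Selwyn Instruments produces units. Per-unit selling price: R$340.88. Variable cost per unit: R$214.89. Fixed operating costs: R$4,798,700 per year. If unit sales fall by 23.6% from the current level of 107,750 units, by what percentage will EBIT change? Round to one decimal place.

-36.5%

Contribution at this volume is 107,750 × R$125.99 = R$13,575,422.50.
EBIT = R$13,575,422.50 − R$4,798,700 = R$8,776,722.50.
So DOL = total CM / EBIT = R$13,575,422.50 / R$8,776,722.50 = 1.5468.
So EBIT moves 1.5468 × (-23.6%) = -36.5%.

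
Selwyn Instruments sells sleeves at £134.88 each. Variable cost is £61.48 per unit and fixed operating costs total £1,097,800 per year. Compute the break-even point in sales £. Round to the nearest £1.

Contribution margin per unit = £134.88 − £61.48 = £73.40, a CM ratio of £73.40 ÷ £134.88 = 0.5442.
Break-even sales = FC ÷ CM ratio = £1,097,800 × £134.88 / £73.40 = £2,017,320.

£2,017,320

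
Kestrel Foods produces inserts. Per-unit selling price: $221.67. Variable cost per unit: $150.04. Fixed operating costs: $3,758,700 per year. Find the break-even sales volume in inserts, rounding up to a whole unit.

52,474 inserts

Unit CM = price − variable cost = $221.67 − $150.04 = $71.63.
Break-even Q = $3,758,700 / $71.63 = 52,473.82 → 52,474 inserts.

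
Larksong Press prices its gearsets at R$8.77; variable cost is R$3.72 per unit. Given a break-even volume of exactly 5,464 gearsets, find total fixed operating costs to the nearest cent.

R$27,593.20

Contribution margin per unit = R$8.77 − R$3.72 = R$5.05.
Since BE = FC / CM, FC = 5,464 × R$5.05 = R$27,593.20.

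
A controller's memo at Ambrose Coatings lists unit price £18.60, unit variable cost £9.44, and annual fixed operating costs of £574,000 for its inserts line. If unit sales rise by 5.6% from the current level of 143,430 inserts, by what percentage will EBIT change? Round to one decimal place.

+9.9%

At 143,430 units, contribution = 143,430 × £9.16 = £1,313,818.80.
Operating income = contribution − fixed costs = £1,313,818.80 − £574,000 = £739,818.80.
So DOL = total CM / EBIT = £1,313,818.80 / £739,818.80 = 1.7759.
%ΔEBIT = DOL × %ΔSales = 1.7759 × +5.6% = +9.9%.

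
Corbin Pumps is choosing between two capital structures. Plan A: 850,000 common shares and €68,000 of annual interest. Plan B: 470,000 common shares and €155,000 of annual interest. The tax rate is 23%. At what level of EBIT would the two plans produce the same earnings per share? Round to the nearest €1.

€262,605

At indifference, (EBIT − 68,000)(1 − t)/850,000 = (EBIT − 155,000)(1 − t)/470,000.
Cancelling (1 − t) and cross-multiplying: 470,000·(EBIT − 68,000) = 850,000·(EBIT − 155,000).
EBIT × (850,000 − 470,000) = 155,000 × 850,000 − 68,000 × 470,000 = 99,790,000,000, so EBIT = 99,790,000,000 ÷ 380,000 = 262,605.26.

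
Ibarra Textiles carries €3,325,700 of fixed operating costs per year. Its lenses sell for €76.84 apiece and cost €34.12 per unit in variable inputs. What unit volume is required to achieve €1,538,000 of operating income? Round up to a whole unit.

Unit CM = price − variable cost = €76.84 − €34.12 = €42.72.
Units = (FC + target) / CM = (€3,325,700 + €1,538,000) / €42.72 = 113,850.66, so 113,851 lenses.

113,851 lenses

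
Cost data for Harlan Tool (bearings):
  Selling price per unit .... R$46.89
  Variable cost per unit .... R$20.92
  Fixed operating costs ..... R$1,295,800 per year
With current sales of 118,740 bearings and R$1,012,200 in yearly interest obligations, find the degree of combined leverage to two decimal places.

At 118,740 units, contribution = 118,740 × R$25.97 = R$3,083,677.80.
EBIT = R$3,083,677.80 − R$1,295,800 = R$1,787,877.80. Interest = R$1,012,200.00, so EBIT − I = R$775,677.80.
Degree of total leverage = total CM / (EBIT − interest) = R$3,083,677.80 / R$775,677.80 = 3.9755.

3.98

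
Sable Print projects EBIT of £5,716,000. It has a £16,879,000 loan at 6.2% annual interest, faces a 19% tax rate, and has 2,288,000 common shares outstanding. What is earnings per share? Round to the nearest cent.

Pre-tax income = £5,716,000 − £1,046,498.00 = £4,669,502.00.
Net income = £4,669,502.00 × (1 − 0.19) = £3,782,296.62.
EPS = £3,782,296.62 ÷ 2,288,000 = £1.65.

£1.65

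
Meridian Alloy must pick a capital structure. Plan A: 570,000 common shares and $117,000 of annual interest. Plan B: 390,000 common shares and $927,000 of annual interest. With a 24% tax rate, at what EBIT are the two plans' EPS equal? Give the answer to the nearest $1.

Set EPS_A = EPS_B: (EBIT − $117,000)(1 − 0.24) ÷ 570,000 = (EBIT − $927,000)(1 − 0.24) ÷ 390,000.
The (1 − t) factor cancels: (EBIT − 117,000) × 390,000 = (EBIT − 927,000) × 570,000.
Solving, EBIT = (927,000·570,000 − 117,000·390,000) / (570,000 − 390,000) = 482,760,000,000 / 180,000 = 2,682,000.00.

$2,682,000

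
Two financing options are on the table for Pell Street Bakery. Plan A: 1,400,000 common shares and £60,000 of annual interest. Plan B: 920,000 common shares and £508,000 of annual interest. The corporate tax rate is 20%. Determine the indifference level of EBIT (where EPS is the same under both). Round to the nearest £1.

Set EPS_A = EPS_B: (EBIT − £60,000)(1 − 0.20) ÷ 1,400,000 = (EBIT − £508,000)(1 − 0.20) ÷ 920,000.
Cancelling (1 − t) and cross-multiplying: 920,000·(EBIT − 60,000) = 1,400,000·(EBIT − 508,000).
Solving, EBIT = (508,000·1,400,000 − 60,000·920,000) / (1,400,000 − 920,000) = 656,000,000,000 / 480,000 = 1,366,666.67.

£1,366,667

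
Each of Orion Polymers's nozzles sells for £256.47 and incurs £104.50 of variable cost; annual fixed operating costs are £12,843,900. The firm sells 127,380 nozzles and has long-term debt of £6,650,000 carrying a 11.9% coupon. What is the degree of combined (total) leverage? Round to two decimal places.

At 127,380 units, contribution = 127,380 × £151.97 = £19,357,938.60.
EBIT = £19,357,938.60 − £12,843,900 = £6,514,038.60. Interest = £791,350.00, so EBIT − I = £5,722,688.60.
DCL = contribution ÷ (EBIT − I) = £19,357,938.60 ÷ £5,722,688.60 = 3.3827.

3.38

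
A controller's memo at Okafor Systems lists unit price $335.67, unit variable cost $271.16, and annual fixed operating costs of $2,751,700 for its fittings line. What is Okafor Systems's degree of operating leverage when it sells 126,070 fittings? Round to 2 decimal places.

Contribution at this volume is 126,070 × $64.51 = $8,132,775.70.
Subtracting fixed costs: EBIT = $8,132,775.70 − $2,751,700 = $5,381,075.70.
DOL = contribution ÷ EBIT = $8,132,775.70 ÷ $5,381,075.70 = 1.5114.

1.51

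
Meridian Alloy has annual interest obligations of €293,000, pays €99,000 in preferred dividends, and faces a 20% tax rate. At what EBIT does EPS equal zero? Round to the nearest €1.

€416,750

Preferred dividends are paid after tax, so their pre-tax equivalent is €99,000 ÷ (1 − 0.20) = €123,750.00.
EPS = 0 when EBIT covers interest plus the pre-tax preferred burden: €293,000 + €123,750.00 = €416,750.00.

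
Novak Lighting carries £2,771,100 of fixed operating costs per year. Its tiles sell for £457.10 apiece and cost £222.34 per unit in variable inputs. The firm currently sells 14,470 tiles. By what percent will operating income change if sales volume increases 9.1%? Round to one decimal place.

+49.4%

Total contribution margin = 14,470 × £234.76 = £3,396,977.20.
Subtracting fixed costs: EBIT = £3,396,977.20 − £2,771,100 = £625,877.20.
So DOL = total CM / EBIT = £3,396,977.20 / £625,877.20 = 5.4275.
So EBIT moves 5.4275 × (+9.1%) = +49.4%.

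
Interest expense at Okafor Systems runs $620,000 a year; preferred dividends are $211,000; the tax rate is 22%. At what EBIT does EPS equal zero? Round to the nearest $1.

Preferred dividends are paid after tax, so their pre-tax equivalent is $211,000 ÷ (1 − 0.22) = $270,512.82.
EPS = 0 when EBIT covers interest plus the pre-tax preferred burden: $620,000 + $270,512.82 = $890,512.82.

$890,513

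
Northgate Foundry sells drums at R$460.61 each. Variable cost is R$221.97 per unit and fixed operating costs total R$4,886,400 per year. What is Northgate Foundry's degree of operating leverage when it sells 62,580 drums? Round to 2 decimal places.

Total contribution margin = 62,580 × R$238.64 = R$14,934,091.20.
Operating income = contribution − fixed costs = R$14,934,091.20 − R$4,886,400 = R$10,047,691.20.
Degree of operating leverage = R$14,934,091.20 / R$10,047,691.20 = 1.4863.

1.49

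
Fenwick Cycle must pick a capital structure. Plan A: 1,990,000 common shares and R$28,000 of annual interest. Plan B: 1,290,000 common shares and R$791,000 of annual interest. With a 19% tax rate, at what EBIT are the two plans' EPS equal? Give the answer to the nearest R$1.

At indifference, (EBIT − 28,000)(1 − t)/1,990,000 = (EBIT − 791,000)(1 − t)/1,290,000.
Cancelling (1 − t) and cross-multiplying: 1,290,000·(EBIT − 28,000) = 1,990,000·(EBIT − 791,000).
EBIT × (1,990,000 − 1,290,000) = 791,000 × 1,990,000 − 28,000 × 1,290,000 = 1,537,970,000,000, so EBIT = 1,537,970,000,000 ÷ 700,000 = 2,197,100.00.

R$2,197,100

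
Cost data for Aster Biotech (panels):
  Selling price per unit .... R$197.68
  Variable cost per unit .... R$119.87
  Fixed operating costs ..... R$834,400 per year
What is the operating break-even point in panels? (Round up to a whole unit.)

Contribution margin per unit = R$197.68 − R$119.87 = R$77.81.
Break-even Q = R$834,400 / R$77.81 = 10,723.56 → 10,724 panels.

10,724 panels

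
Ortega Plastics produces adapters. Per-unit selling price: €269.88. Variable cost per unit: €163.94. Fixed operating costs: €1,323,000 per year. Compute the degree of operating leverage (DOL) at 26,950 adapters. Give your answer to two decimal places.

Total contribution margin = 26,950 × €105.94 = €2,855,083.00.
Subtracting fixed costs: EBIT = €2,855,083.00 − €1,323,000 = €1,532,083.00.
Degree of operating leverage = €2,855,083.00 / €1,532,083.00 = 1.8635.

1.86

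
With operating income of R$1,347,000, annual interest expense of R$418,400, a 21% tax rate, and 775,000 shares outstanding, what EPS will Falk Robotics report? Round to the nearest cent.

Interest = R$418,400.00, so EBT = R$1,347,000 − R$418,400.00 = R$928,600.00.
After tax at 21%: net income = R$928,600.00 × 0.79 = R$733,594.00.
EPS = R$733,594.00 ÷ 775,000 = R$0.95.

R$0.95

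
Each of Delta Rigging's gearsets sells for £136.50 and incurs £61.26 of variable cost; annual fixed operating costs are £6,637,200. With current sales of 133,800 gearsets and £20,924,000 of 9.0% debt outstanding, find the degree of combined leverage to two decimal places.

Contribution at this volume is 133,800 × £75.24 = £10,067,112.00.
Subtracting fixed costs: EBIT = £10,067,112.00 − £6,637,200 = £3,429,912.00. Interest = £1,883,160.00, so EBIT − I = £1,546,752.00.
DCL = contribution ÷ (EBIT − I) = £10,067,112.00 ÷ £1,546,752.00 = 6.5085.

6.51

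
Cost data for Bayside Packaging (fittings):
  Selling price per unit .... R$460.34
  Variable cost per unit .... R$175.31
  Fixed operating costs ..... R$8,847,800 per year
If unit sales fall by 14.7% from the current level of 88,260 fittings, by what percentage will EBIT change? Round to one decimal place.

At 88,260 units, contribution = 88,260 × R$285.03 = R$25,156,747.80.
EBIT = R$25,156,747.80 − R$8,847,800 = R$16,308,947.80.
Degree of operating leverage = R$25,156,747.80 / R$16,308,947.80 = 1.5425.
Operating income changes by 1.5425 × -14.7% = -22.7%.

-22.7%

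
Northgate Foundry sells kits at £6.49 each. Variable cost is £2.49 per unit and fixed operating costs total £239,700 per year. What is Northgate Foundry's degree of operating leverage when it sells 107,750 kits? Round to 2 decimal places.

Total contribution margin = 107,750 × £4.00 = £431,000.00.
EBIT = £431,000.00 − £239,700 = £191,300.00.
So DOL = total CM / EBIT = £431,000.00 / £191,300.00 = 2.2530.

2.25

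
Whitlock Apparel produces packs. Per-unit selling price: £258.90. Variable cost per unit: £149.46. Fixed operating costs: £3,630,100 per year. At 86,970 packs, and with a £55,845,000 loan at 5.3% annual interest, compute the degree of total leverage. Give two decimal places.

3.25

At 86,970 units, contribution = 86,970 × £109.44 = £9,517,996.80.
Operating income = contribution − fixed costs = £9,517,996.80 − £3,630,100 = £5,887,896.80. Interest = £2,959,785.00, so EBIT − I = £2,928,111.80.
Degree of total leverage = total CM / (EBIT − interest) = £9,517,996.80 / £2,928,111.80 = 3.2506.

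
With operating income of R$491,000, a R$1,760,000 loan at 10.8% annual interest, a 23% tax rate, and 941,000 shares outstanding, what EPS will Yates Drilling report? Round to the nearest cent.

R$0.25

Pre-tax income = R$491,000 − R$190,080.00 = R$300,920.00.
Net income = R$300,920.00 × (1 − 0.23) = R$231,708.40.
Per share: R$231,708.40 / 941,000 shares = R$0.25.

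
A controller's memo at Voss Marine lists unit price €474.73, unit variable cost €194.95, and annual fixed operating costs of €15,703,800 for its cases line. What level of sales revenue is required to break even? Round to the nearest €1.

€26,646,168

CM per unit = €474.73 − €194.95 = €279.78; CM ratio = €279.78 / €474.73 = 0.5893.
Break-even sales = FC ÷ CM ratio = €15,703,800 × €474.73 / €279.78 = €26,646,168.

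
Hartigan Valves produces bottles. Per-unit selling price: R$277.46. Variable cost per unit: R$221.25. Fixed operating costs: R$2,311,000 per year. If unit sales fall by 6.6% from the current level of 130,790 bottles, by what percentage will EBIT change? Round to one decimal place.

-9.6%

Total contribution margin = 130,790 × R$56.21 = R$7,351,705.90.
Subtracting fixed costs: EBIT = R$7,351,705.90 − R$2,311,000 = R$5,040,705.90.
Degree of operating leverage = R$7,351,705.90 / R$5,040,705.90 = 1.4585.
%ΔEBIT = DOL × %ΔSales = 1.4585 × -6.6% = -9.6%.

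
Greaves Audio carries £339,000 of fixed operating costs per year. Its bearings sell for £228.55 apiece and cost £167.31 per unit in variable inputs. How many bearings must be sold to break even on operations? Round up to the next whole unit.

5,536 bearings

Contribution margin per unit = £228.55 − £167.31 = £61.24.
Break-even volume = fixed costs ÷ CM per unit = £339,000 ÷ £61.24 = 5,535.60, so 5,536 bearings.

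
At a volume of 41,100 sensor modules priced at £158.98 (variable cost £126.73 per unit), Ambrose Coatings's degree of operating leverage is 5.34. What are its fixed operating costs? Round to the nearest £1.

At 41,100 units, contribution = 41,100 × £32.25 = £1,325,475.00.
Since DOL = CM ÷ EBIT, EBIT = £1,325,475.00 ÷ 5.34 = £248,216.29.
And FC = contribution − EBIT = £1,325,475.00 − £248,216.29 = £1,077,259.

£1,077,259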